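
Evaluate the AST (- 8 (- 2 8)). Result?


Evaluate inner: (- 2 8) = -6
Evaluate root: (- 8 -6) = 14
Result: 14


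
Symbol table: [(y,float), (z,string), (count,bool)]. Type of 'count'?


Lookup 'count' → type bool


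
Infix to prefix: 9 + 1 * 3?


'*' binds tighter: tree is (+ 9 (* 1 3))
Prefix: + 9 * 1 3


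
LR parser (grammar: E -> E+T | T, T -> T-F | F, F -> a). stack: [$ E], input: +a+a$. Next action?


shift '+' to continue E -> E+T
Action: shift


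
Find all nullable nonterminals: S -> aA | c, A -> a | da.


A nonterminal is nullable iff some alternative derives ε (directly, or every symbol in it is nullable)
Nullable: {}


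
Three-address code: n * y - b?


Break into single-operator statements:
t1 = n * y
t2 = t1 - b


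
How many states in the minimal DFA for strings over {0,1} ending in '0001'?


Track the longest suffix of input matching a prefix of '0001': 5 classes (prefixes of length 0..4)
Minimal DFA: 5 states


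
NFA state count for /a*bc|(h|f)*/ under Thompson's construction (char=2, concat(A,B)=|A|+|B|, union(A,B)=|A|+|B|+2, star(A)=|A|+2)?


Syntax tree has 5 char leaf(s), 2 union(s), 2 star(s)
chars contribute 5×2 = 10; each union adds +2; each star adds +2
Total: 10 + 4 + 4 = 18 states


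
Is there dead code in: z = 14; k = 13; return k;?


z is assigned but never read
Dead: 'z = 14'


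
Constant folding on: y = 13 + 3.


13 + 3 = 16 at compile time
Optimized: y = 16


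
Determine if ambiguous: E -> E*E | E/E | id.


'id*id/id' has two parse trees (no precedence encoded between * and /)
Ambiguous


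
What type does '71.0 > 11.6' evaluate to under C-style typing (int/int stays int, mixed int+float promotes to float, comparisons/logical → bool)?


Operand types: float > float
Rule: comparison yields bool
Result type: bool


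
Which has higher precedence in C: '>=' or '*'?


'*' is multiplicative (level 10); '>=' is relational (level 7)
Higher level binds tighter
'*' has higher precedence than '>='


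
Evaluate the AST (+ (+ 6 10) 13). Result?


Evaluate inner: (+ 6 10) = 16
Evaluate root: (+ 16 13) = 29
Result: 29


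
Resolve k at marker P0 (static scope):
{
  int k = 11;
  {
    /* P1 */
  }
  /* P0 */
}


k declared in the same block as P0
k = 11


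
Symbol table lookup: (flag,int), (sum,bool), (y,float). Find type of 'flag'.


Lookup 'flag' → type int


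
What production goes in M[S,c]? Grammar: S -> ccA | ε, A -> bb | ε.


For [S, c]: 'c' ∈ FIRST(ccA)
Entry: S -> ccA


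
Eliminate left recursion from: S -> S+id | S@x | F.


Left-recursive alternatives: S+id, S@x; non-recursive: F
Introduce S': S -> FS', S' -> +idS' | @xS' | ε


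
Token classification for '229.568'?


Pattern: digits with a decimal point
Type: FLOAT_LITERAL


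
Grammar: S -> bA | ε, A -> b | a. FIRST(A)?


Per alternative of A: FIRST(b) = {b}; FIRST(a) = {a}
FIRST(A) = {a, b}


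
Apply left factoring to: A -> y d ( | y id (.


Common prefix: 'y'
Factored: A -> y A', A' -> d ( | id (


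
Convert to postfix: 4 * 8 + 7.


Left to right (same or higher precedence on left)
Postfix: 4 8 * 7 +


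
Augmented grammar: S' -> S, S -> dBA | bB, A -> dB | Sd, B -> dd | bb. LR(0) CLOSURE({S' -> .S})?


Start: S' -> .S
For each item with dot before a nonterminal B, add B -> .γ for every B-production
Closure: [S' -> .S, S -> .dBA, S -> .bB]


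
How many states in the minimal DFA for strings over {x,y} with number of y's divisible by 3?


Track (count of y) mod 3: states 0..2, accept at 0
Minimal DFA: 3 states


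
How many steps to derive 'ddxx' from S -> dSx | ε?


Derivation: S => dSx => ddSxx => ddxx
Steps: 3


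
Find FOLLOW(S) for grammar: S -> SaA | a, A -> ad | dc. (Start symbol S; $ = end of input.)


$ ∈ FOLLOW(S). For each A -> αBβ: add FIRST(β)\{ε} to FOLLOW(B); if β nullable, add FOLLOW(A).
FOLLOW(S) = {$, a}


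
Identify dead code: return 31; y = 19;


statement follows a return and is unreachable
Dead: 'y = 19'


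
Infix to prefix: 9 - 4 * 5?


'*' binds tighter: tree is (- 9 (* 4 5))
Prefix: - 9 * 4 5


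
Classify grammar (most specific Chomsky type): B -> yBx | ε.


Single nonterminal LHS, but y^n x^n is not regular
Classification: Type 2 (Context-Free)


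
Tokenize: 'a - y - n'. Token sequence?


Scan left to right, longest-match per lexeme
Tokens: ID(a), OP(-), ID(y), OP(-), ID(n)


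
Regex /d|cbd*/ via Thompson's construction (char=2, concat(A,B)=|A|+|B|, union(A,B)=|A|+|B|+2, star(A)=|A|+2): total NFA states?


Syntax tree has 4 char leaf(s), 1 union(s), 1 star(s)
chars contribute 4×2 = 8; each union adds +2; each star adds +2
Total: 8 + 2 + 2 = 12 states


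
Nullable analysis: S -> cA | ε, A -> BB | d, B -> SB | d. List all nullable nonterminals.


A nonterminal is nullable iff some alternative derives ε (directly, or every symbol in it is nullable)
Nullable: {S}


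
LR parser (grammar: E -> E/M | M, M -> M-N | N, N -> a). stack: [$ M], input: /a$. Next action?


lookahead ∉ {-} so M won't extend; reduce E -> M
Action: reduce (E -> M)


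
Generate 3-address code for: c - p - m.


Break into single-operator statements:
t1 = c - p
t2 = t1 - m


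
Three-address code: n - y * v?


Break into single-operator statements:
t1 = y * v
t2 = n - t1


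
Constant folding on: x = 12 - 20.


12 - 20 = -8 at compile time
Optimized: x = -8


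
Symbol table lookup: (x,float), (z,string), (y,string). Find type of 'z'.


Lookup 'z' → type string


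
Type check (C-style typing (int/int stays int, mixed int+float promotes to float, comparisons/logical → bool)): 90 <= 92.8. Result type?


Operand types: int <= float
Rule: comparison yields bool
Result type: bool


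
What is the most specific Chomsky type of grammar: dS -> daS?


LHS has context (more than one symbol) and |LHS| ≤ |RHS|
Classification: Type 1 (Context-Sensitive)


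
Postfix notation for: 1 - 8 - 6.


Left to right (same or higher precedence on left)
Postfix: 1 8 - 6 -


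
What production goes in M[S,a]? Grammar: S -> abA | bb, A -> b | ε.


For [S, a]: 'a' ∈ FIRST(abA)
Entry: S -> abA


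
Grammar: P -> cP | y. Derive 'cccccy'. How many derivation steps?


Derivation: P => cP => ccP => cccP => ccccP => cccccP => cccccy
Steps: 6


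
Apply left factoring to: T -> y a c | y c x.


Common prefix: 'y'
Factored: T -> y T', T' -> a c | c x


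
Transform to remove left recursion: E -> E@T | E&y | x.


Left-recursive alternatives: E@T, E&y; non-recursive: x
Introduce E': E -> xE', E' -> @TE' | &yE' | ε


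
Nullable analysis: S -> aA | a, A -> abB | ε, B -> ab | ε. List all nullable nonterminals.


A nonterminal is nullable iff some alternative derives ε (directly, or every symbol in it is nullable)
Nullable: {A, B}


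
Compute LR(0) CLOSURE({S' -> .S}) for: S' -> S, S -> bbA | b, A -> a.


Start: S' -> .S
For each item with dot before a nonterminal B, add B -> .γ for every B-production
Closure: [S' -> .S, S -> .bbA, S -> .b]


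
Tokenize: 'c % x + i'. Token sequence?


Scan left to right, longest-match per lexeme
Tokens: ID(c), OP(%), ID(x), OP(+), ID(i)


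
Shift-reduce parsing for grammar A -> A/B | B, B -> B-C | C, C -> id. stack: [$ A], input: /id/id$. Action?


shift '/' to continue A -> A/B
Action: shift


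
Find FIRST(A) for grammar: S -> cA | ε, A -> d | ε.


Per alternative of A: FIRST(d) = {d}; FIRST(ε) = {ε}
FIRST(A) = {d, ε}


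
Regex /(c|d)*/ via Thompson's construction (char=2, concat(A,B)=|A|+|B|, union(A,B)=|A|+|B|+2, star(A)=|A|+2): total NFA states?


Syntax tree has 2 char leaf(s), 1 union(s), 1 star(s)
chars contribute 2×2 = 4; each union adds +2; each star adds +2
Total: 4 + 2 + 2 = 8 states


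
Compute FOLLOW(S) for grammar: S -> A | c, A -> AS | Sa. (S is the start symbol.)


$ ∈ FOLLOW(S). For each A -> αBβ: add FIRST(β)\{ε} to FOLLOW(B); if β nullable, add FOLLOW(A).
FOLLOW(S) = {$, a, c}


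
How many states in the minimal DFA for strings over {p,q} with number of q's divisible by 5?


Track (count of q) mod 5: states 0..4, accept at 0
Minimal DFA: 5 states


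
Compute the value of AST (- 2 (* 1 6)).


Evaluate inner: (* 1 6) = 6
Evaluate root: (- 2 6) = -4
Result: -4


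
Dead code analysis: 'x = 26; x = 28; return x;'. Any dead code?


first assignment to x is overwritten before any read
Dead: 'x = 26'


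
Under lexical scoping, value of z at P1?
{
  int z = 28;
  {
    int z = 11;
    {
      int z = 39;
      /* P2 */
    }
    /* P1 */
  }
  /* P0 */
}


z declared in the same block as P1
z = 11


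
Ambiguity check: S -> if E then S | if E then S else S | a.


dangling else: 'if E then if E then a else a' parses two ways
Ambiguous


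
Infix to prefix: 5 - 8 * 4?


'*' binds tighter: tree is (- 5 (* 8 4))
Prefix: - 5 * 8 4


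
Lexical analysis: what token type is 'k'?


Pattern: letter/underscore followed by alphanumerics, not a keyword
Type: IDENTIFIER


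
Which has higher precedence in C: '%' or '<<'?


'%' is multiplicative (level 10); '<<' is shift (level 8)
Higher level binds tighter
'%' has higher precedence than '<<'


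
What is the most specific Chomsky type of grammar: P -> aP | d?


Right-linear: every RHS is a terminal or a terminal followed by one nonterminal
Classification: Type 3 (Regular)


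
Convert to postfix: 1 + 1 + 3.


Left to right (same or higher precedence on left)
Postfix: 1 1 + 3 +


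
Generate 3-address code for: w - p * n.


Break into single-operator statements:
t1 = p * n
t2 = w - t1


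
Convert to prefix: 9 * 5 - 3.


left-to-right (same/higher precedence on left): tree is (- (* 9 5) 3)
Prefix: - * 9 5 3


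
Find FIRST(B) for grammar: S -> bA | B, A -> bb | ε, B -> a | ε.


Per alternative of B: FIRST(a) = {a}; FIRST(ε) = {ε}
FIRST(B) = {a, ε}


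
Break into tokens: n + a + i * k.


Scan left to right, longest-match per lexeme
Tokens: ID(n), OP(+), ID(a), OP(+), ID(i), OP(*), ID(k)


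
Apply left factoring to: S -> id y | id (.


Common prefix: 'id'
Factored: S -> id S', S' -> y | (


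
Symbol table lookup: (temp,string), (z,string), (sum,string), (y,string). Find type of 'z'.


Lookup 'z' → type string


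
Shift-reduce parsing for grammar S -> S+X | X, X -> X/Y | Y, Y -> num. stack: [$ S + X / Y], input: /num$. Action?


handle 'X/Y' on top
Action: reduce (X -> X/Y)


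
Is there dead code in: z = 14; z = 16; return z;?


first assignment to z is overwritten before any read
Dead: 'z = 14'


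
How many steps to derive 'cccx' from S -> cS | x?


Derivation: S => cS => ccS => cccS => cccx
Steps: 4


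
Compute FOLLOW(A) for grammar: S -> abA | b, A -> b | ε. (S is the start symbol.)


$ ∈ FOLLOW(S). For each A -> αBβ: add FIRST(β)\{ε} to FOLLOW(B); if β nullable, add FOLLOW(A).
FOLLOW(A) = {$}


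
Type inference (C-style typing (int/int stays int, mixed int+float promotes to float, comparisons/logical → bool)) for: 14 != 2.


Operand types: int != int
Rule: comparison yields bool
Result type: bool


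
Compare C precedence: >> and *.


'*' is multiplicative (level 10); '>>' is shift (level 8)
Higher level binds tighter
'*' has higher precedence than '>>'


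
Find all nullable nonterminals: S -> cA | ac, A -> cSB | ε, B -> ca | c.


A nonterminal is nullable iff some alternative derives ε (directly, or every symbol in it is nullable)
Nullable: {A}


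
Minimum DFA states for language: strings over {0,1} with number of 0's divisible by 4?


Track (count of 0) mod 4: states 0..3, accept at 0
Minimal DFA: 4 states


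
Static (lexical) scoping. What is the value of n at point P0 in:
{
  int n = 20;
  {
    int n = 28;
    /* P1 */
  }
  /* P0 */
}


n declared in the same block as P0
n = 20


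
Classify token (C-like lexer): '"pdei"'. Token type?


Pattern: double-quoted sequence
Type: STRING_LITERAL


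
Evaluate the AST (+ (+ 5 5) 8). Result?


Evaluate inner: (+ 5 5) = 10
Evaluate root: (+ 10 8) = 18
Result: 18


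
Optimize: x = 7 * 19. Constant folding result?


7 * 19 = 133 at compile time
Optimized: x = 133


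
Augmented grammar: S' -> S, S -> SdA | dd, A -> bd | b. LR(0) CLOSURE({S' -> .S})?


Start: S' -> .S
For each item with dot before a nonterminal B, add B -> .γ for every B-production
Closure: [S' -> .S, S -> .SdA, S -> .dd]


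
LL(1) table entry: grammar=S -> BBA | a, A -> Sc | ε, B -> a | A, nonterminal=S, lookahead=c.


For [S, c]: 'c' ∈ FIRST(BBA)
Entry: S -> BBA


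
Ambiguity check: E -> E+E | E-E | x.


'x+x-x' has two parse trees (no precedence encoded between + and -)
Ambiguous


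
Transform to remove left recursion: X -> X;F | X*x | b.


Left-recursive alternatives: X;F, X*x; non-recursive: b
Introduce X': X -> bX', X' -> ;FX' | *xX' | ε


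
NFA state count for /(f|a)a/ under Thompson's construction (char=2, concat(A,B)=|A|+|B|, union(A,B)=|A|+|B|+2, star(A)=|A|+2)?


Syntax tree has 3 char leaf(s), 1 union(s), 0 star(s)
chars contribute 3×2 = 6; each union adds +2; each star adds +2
Total: 6 + 2 + 0 = 8 states


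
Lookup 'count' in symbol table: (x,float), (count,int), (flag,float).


Lookup 'count' → type int


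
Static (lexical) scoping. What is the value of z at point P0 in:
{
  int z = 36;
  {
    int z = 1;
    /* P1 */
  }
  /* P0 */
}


z declared in the same block as P0
z = 36


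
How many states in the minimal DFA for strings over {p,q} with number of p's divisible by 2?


Track (count of p) mod 2: states 0..1, accept at 0
Minimal DFA: 2 states


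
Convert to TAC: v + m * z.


Break into single-operator statements:
t1 = m * z
t2 = v + t1


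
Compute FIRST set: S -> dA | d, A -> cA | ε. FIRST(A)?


Per alternative of A: FIRST(cA) = {c}; FIRST(ε) = {ε}
FIRST(A) = {c, ε}


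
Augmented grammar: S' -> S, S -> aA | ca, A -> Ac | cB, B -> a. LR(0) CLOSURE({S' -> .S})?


Start: S' -> .S
For each item with dot before a nonterminal B, add B -> .γ for every B-production
Closure: [S' -> .S, S -> .aA, S -> .ca]


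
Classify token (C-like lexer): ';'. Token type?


Pattern: delimiter/punctuation
Type: PUNCTUATION


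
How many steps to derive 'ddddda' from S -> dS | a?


Derivation: S => dS => ddS => dddS => ddddS => dddddS => ddddda
Steps: 6


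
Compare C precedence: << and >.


'<<' is shift (level 8); '>' is relational (level 7)
Higher level binds tighter
'<<' has higher precedence than '>'


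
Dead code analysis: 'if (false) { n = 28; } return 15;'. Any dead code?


condition is constant false, so the whole block is unreachable
Dead: 'if (false) { n = 28; }'


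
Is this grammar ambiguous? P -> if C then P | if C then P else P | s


dangling else: 'if C then if C then s else s' parses two ways
Ambiguous


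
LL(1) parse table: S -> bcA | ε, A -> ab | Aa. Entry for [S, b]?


For [S, b]: 'b' ∈ FIRST(bcA)
Entry: S -> bcA


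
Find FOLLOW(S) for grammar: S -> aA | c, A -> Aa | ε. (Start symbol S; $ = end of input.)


$ ∈ FOLLOW(S). For each A -> αBβ: add FIRST(β)\{ε} to FOLLOW(B); if β nullable, add FOLLOW(A).
FOLLOW(S) = {$}


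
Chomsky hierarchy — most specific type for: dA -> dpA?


LHS has context (more than one symbol) and |LHS| ≤ |RHS|
Classification: Type 1 (Context-Sensitive)


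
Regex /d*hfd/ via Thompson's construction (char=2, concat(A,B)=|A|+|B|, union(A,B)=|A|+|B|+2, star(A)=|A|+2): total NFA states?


Syntax tree has 4 char leaf(s), 0 union(s), 1 star(s)
chars contribute 4×2 = 8; each union adds +2; each star adds +2
Total: 8 + 0 + 2 = 10 states


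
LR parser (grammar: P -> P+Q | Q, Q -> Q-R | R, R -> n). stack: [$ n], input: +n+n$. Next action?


'n' on top is the handle for R -> n
Action: reduce (R -> n)


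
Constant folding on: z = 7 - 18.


7 - 18 = -11 at compile time
Optimized: z = -11


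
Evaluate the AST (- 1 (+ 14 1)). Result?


Evaluate inner: (+ 14 1) = 15
Evaluate root: (- 1 15) = -14
Result: -14


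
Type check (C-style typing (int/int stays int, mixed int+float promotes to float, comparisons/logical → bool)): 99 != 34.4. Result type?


Operand types: int != float
Rule: comparison yields bool
Result type: bool


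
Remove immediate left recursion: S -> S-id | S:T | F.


Left-recursive alternatives: S-id, S:T; non-recursive: F
Introduce S': S -> FS', S' -> -idS' | :TS' | ε


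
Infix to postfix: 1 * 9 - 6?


Left to right (same or higher precedence on left)
Postfix: 1 9 * 6 -


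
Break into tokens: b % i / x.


Scan left to right, longest-match per lexeme
Tokens: ID(b), OP(%), ID(i), OP(/), ID(x)


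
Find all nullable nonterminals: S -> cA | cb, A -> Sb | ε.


A nonterminal is nullable iff some alternative derives ε (directly, or every symbol in it is nullable)
Nullable: {A}


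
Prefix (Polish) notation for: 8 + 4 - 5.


left-to-right (same/higher precedence on left): tree is (- (+ 8 4) 5)
Prefix: - + 8 4 5


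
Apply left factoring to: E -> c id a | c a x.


Common prefix: 'c'
Factored: E -> c E', E' -> id a | a x


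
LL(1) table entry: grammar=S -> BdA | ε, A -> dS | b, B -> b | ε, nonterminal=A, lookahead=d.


For [A, d]: 'd' ∈ FIRST(dS)
Entry: A -> dS


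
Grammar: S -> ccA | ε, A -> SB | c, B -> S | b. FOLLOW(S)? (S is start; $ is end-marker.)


$ ∈ FOLLOW(S). For each A -> αBβ: add FIRST(β)\{ε} to FOLLOW(B); if β nullable, add FOLLOW(A).
FOLLOW(S) = {$, b, c}


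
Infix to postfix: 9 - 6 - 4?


Left to right (same or higher precedence on left)
Postfix: 9 6 - 4 -


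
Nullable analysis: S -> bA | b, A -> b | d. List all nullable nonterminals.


A nonterminal is nullable iff some alternative derives ε (directly, or every symbol in it is nullable)
Nullable: {}


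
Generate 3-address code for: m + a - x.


Break into single-operator statements:
t1 = m + a
t2 = t1 - x


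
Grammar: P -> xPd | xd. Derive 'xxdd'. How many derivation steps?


Derivation: P => xPd => xxdd
Steps: 2


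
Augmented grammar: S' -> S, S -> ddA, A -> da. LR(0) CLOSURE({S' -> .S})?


Start: S' -> .S
For each item with dot before a nonterminal B, add B -> .γ for every B-production
Closure: [S' -> .S, S -> .ddA]


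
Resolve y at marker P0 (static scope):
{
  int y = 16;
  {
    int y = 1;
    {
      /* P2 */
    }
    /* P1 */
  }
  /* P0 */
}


y declared in the same block as P0
y = 16


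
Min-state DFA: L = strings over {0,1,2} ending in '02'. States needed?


Track the longest suffix of input matching a prefix of '02': 3 classes (prefixes of length 0..2)
Minimal DFA: 3 states


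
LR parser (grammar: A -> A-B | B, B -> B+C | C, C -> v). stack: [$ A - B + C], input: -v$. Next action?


handle 'B+C' on top
Action: reduce (B -> B+C)


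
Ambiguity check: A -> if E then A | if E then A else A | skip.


dangling else: 'if E then if E then skip else skip' parses two ways
Ambiguous


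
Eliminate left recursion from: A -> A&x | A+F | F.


Left-recursive alternatives: A&x, A+F; non-recursive: F
Introduce A': A -> FA', A' -> &xA' | +FA' | ε


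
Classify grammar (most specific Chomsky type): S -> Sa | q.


Left-linear: every RHS is a terminal or one nonterminal followed by a terminal
Classification: Type 3 (Regular)


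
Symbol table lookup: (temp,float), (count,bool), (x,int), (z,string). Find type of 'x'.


Lookup 'x' → type int


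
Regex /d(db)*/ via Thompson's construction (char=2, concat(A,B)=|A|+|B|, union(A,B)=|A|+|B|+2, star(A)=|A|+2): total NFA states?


Syntax tree has 3 char leaf(s), 0 union(s), 1 star(s)
chars contribute 3×2 = 6; each union adds +2; each star adds +2
Total: 6 + 0 + 2 = 8 states


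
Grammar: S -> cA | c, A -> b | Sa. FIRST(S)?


Per alternative of S: FIRST(cA) = {c}; FIRST(c) = {c}
FIRST(S) = {c}


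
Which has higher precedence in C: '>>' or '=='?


'>>' is shift (level 8); '==' is equality (level 6)
Higher level binds tighter
'>>' has higher precedence than '=='


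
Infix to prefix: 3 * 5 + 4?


left-to-right (same/higher precedence on left): tree is (+ (* 3 5) 4)
Prefix: + * 3 5 4


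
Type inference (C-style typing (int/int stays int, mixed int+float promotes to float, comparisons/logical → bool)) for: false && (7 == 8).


Operand types: bool && bool
Rule: logical operators take bool operands and yield bool
Result type: bool


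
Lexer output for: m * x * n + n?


Scan left to right, longest-match per lexeme
Tokens: ID(m), OP(*), ID(x), OP(*), ID(n), OP(+), ID(n)


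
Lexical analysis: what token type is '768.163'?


Pattern: digits with a decimal point
Type: FLOAT_LITERAL


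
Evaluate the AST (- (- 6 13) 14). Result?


Evaluate inner: (- 6 13) = -7
Evaluate root: (- -7 14) = -21
Result: -21


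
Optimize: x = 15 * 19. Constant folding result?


15 * 19 = 285 at compile time
Optimized: x = 285


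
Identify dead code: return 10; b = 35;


statement follows a return and is unreachable
Dead: 'b = 35'


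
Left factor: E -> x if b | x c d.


Common prefix: 'x'
Factored: E -> x E', E' -> if b | c d


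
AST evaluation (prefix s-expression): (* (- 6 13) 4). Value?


Evaluate inner: (- 6 13) = -7
Evaluate root: (* -7 4) = -28
Result: -28


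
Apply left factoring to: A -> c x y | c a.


Common prefix: 'c'
Factored: A -> c A', A' -> x y | a


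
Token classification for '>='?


Pattern: operator symbol
Type: OPERATOR


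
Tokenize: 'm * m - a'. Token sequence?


Scan left to right, longest-match per lexeme
Tokens: ID(m), OP(*), ID(m), OP(-), ID(a)


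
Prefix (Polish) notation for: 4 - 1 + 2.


left-to-right (same/higher precedence on left): tree is (+ (- 4 1) 2)
Prefix: + - 4 1 2


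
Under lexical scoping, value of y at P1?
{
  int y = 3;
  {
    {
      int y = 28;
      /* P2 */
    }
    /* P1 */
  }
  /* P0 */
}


P1's block does not declare y; resolves to the enclosing declaration at depth 0
y = 3


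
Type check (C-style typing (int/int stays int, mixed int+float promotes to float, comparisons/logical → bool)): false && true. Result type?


Operand types: bool && bool
Rule: logical operators take bool operands and yield bool
Result type: bool


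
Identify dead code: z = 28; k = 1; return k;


z is assigned but never read
Dead: 'z = 28'


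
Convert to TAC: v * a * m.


Break into single-operator statements:
t1 = v * a
t2 = t1 * m


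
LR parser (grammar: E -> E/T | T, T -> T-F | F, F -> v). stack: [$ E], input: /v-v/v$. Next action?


shift '/' to continue E -> E/T
Action: shift


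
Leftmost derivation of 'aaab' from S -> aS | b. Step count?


Derivation: S => aS => aaS => aaaS => aaab
Steps: 4


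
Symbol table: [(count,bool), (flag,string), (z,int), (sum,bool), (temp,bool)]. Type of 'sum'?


Lookup 'sum' → type bool


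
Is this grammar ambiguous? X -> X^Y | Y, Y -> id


precedence layered via separate nonterminal Y: deterministic
Unambiguous


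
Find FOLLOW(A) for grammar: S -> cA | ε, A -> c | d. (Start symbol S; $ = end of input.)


$ ∈ FOLLOW(S). For each A -> αBβ: add FIRST(β)\{ε} to FOLLOW(B); if β nullable, add FOLLOW(A).
FOLLOW(A) = {$}


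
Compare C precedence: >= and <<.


'<<' is shift (level 8); '>=' is relational (level 7)
Higher level binds tighter
'<<' has higher precedence than '>='


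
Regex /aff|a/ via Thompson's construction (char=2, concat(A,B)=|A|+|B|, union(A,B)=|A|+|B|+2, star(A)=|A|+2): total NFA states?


Syntax tree has 4 char leaf(s), 1 union(s), 0 star(s)
chars contribute 4×2 = 8; each union adds +2; each star adds +2
Total: 8 + 2 + 0 = 10 states


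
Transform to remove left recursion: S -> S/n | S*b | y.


Left-recursive alternatives: S/n, S*b; non-recursive: y
Introduce S': S -> yS', S' -> /nS' | *bS' | ε


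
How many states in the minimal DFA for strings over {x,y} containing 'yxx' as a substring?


KMP-style automaton: 3 progress states + 1 absorbing accept = 4
Minimal DFA: 4 states


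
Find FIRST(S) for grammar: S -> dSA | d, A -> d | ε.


Per alternative of S: FIRST(dSA) = {d}; FIRST(d) = {d}
FIRST(S) = {d}


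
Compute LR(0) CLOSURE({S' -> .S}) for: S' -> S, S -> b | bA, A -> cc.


Start: S' -> .S
For each item with dot before a nonterminal B, add B -> .γ for every B-production
Closure: [S' -> .S, S -> .b, S -> .bA]


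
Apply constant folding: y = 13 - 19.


13 - 19 = -6 at compile time
Optimized: y = -6


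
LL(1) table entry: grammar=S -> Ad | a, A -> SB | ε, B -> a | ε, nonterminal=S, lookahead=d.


For [S, d]: 'd' ∈ FIRST(Ad)
Entry: S -> Ad


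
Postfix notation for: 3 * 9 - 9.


Left to right (same or higher precedence on left)
Postfix: 3 9 * 9 -


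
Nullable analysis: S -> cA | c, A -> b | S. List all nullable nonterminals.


A nonterminal is nullable iff some alternative derives ε (directly, or every symbol in it is nullable)
Nullable: {}


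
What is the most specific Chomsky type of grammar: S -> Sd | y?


Left-linear: every RHS is a terminal or one nonterminal followed by a terminal
Classification: Type 3 (Regular)


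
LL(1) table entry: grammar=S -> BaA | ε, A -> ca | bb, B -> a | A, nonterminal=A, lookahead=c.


For [A, c]: 'c' ∈ FIRST(ca)
Entry: A -> ca


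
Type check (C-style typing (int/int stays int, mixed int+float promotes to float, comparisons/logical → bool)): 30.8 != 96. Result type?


Operand types: float != int
Rule: comparison yields bool
Result type: bool


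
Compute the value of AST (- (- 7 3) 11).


Evaluate inner: (- 7 3) = 4
Evaluate root: (- 4 11) = -7
Result: -7


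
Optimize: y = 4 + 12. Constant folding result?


4 + 12 = 16 at compile time
Optimized: y = 16


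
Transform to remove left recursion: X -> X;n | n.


Left-recursive alternatives: X;n; non-recursive: n
Introduce X': X -> nX', X' -> ;nX' | ε


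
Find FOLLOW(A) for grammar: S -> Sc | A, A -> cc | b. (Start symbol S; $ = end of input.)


$ ∈ FOLLOW(S). For each A -> αBβ: add FIRST(β)\{ε} to FOLLOW(B); if β nullable, add FOLLOW(A).
FOLLOW(A) = {$, c}


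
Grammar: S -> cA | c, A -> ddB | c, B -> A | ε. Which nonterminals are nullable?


A nonterminal is nullable iff some alternative derives ε (directly, or every symbol in it is nullable)
Nullable: {B}


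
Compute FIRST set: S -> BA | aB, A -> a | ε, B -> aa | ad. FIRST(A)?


Per alternative of A: FIRST(a) = {a}; FIRST(ε) = {ε}
FIRST(A) = {a, ε}


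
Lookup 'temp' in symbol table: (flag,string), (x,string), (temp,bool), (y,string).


Lookup 'temp' → type bool


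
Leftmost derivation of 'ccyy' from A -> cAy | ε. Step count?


Derivation: A => cAy => ccAyy => ccyy
Steps: 3


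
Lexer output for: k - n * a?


Scan left to right, longest-match per lexeme
Tokens: ID(k), OP(-), ID(n), OP(*), ID(a)


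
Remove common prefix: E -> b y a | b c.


Common prefix: 'b'
Factored: E -> b E', E' -> y a | c


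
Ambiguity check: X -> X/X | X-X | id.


'id/id-id' has two parse trees (no precedence encoded between / and -)
Ambiguous


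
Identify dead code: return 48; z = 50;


statement follows a return and is unreachable
Dead: 'z = 50'


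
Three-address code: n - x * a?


Break into single-operator statements:
t1 = x * a
t2 = n - t1


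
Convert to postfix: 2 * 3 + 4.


Left to right (same or higher precedence on left)
Postfix: 2 3 * 4 +


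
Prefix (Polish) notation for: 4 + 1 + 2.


left-to-right (same/higher precedence on left): tree is (+ (+ 4 1) 2)
Prefix: + + 4 1 2


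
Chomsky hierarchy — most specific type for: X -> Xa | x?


Left-linear: every RHS is a terminal or one nonterminal followed by a terminal
Classification: Type 3 (Regular)


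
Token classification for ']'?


Pattern: delimiter/punctuation
Type: PUNCTUATION


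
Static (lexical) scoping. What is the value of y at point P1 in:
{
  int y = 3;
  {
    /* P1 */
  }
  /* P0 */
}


P1's block does not declare y; resolves to the enclosing declaration at depth 0
y = 3


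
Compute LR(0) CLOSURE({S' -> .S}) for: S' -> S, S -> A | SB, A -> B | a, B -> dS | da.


Start: S' -> .S
For each item with dot before a nonterminal B, add B -> .γ for every B-production
Closure: [S' -> .S, S -> .A, S -> .SB, A -> .B, A -> .a, B -> .dS, B -> .da]


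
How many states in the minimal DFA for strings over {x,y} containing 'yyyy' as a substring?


KMP-style automaton: 4 progress states + 1 absorbing accept = 5
Minimal DFA: 5 states


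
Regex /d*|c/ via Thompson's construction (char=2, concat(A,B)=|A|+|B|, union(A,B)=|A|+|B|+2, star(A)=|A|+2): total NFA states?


Syntax tree has 2 char leaf(s), 1 union(s), 1 star(s)
chars contribute 2×2 = 4; each union adds +2; each star adds +2
Total: 4 + 2 + 2 = 8 states


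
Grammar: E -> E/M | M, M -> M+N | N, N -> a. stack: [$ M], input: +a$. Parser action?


shift '+' to continue M -> M+N
Action: shift


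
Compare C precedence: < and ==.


'<' is relational (level 7); '==' is equality (level 6)
Higher level binds tighter
'<' has higher precedence than '=='


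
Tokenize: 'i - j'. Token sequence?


Scan left to right, longest-match per lexeme
Tokens: ID(i), OP(-), ID(j)


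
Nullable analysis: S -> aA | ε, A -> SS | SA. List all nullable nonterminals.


A nonterminal is nullable iff some alternative derives ε (directly, or every symbol in it is nullable)
Nullable: {A, S}


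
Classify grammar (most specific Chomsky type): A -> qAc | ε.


Single nonterminal LHS, but q^n c^n is not regular
Classification: Type 2 (Context-Free)


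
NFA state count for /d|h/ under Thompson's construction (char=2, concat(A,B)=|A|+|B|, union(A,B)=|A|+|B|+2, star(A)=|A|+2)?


Syntax tree has 2 char leaf(s), 1 union(s), 0 star(s)
chars contribute 2×2 = 4; each union adds +2; each star adds +2
Total: 4 + 2 + 0 = 6 states


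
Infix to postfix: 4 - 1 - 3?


Left to right (same or higher precedence on left)
Postfix: 4 1 - 3 -


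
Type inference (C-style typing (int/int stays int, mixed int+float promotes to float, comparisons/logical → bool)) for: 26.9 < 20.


Operand types: float < int
Rule: comparison yields bool
Result type: bool


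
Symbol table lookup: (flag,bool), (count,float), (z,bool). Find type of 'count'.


Lookup 'count' → type float


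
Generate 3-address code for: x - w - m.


Break into single-operator statements:
t1 = x - w
t2 = t1 - m


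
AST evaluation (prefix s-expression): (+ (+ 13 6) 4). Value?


Evaluate inner: (+ 13 6) = 19
Evaluate root: (+ 19 4) = 23
Result: 23


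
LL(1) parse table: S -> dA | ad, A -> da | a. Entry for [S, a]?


For [S, a]: 'a' ∈ FIRST(ad)
Entry: S -> ad


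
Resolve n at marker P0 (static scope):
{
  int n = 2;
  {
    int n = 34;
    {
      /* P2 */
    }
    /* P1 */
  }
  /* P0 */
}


n declared in the same block as P0
n = 2


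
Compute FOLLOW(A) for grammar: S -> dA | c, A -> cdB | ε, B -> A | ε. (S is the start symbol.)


$ ∈ FOLLOW(S). For each A -> αBβ: add FIRST(β)\{ε} to FOLLOW(B); if β nullable, add FOLLOW(A).
FOLLOW(A) = {$}


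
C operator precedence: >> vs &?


'>>' is shift (level 8); '&' is bitwise AND (level 5)
Higher level binds tighter
'>>' has higher precedence than '&'


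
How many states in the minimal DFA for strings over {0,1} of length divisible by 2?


Track length mod 2: states 0..1, accept at 0
Minimal DFA: 2 states


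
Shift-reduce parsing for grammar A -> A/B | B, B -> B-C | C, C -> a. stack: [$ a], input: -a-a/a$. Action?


'a' on top is the handle for C -> a
Action: reduce (C -> a)


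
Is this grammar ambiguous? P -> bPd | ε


balanced b^n…d^n: each string has a unique parse
Unambiguous


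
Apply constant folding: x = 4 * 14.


4 * 14 = 56 at compile time
Optimized: x = 56


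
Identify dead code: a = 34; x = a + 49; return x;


a is read by x's definition; x is returned
No dead code


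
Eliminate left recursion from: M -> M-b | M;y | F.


Left-recursive alternatives: M-b, M;y; non-recursive: F
Introduce M': M -> FM', M' -> -bM' | ;yM' | ε


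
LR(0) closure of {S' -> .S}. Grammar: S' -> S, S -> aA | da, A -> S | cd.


Start: S' -> .S
For each item with dot before a nonterminal B, add B -> .γ for every B-production
Closure: [S' -> .S, S -> .aA, S -> .da]


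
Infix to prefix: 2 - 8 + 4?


left-to-right (same/higher precedence on left): tree is (+ (- 2 8) 4)
Prefix: + - 2 8 4


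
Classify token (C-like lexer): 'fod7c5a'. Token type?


Pattern: letter/underscore followed by alphanumerics, not a keyword
Type: IDENTIFIER


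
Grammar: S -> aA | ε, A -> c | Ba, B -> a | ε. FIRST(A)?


Per alternative of A: FIRST(c) = {c}; FIRST(Ba) = {a}
FIRST(A) = {a, c}


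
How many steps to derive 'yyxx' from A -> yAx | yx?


Derivation: A => yAx => yyxx
Steps: 2


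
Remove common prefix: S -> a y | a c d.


Common prefix: 'a'
Factored: S -> a S', S' -> y | c d


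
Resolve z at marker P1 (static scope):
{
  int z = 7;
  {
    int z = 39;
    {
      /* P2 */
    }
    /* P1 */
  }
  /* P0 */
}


z declared in the same block as P1
z = 39


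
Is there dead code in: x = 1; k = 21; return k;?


x is assigned but never read
Dead: 'x = 1'


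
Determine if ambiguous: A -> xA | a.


right-linear, alternatives start with distinct terminals 'x' vs 'a': unique leftmost derivation
Unambiguous


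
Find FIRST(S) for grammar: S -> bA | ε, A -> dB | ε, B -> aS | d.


Per alternative of S: FIRST(bA) = {b}; FIRST(ε) = {ε}
FIRST(S) = {b, ε}


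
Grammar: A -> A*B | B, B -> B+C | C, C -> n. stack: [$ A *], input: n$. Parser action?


no handle ('A*' is not any RHS); shift 'n'
Action: shift


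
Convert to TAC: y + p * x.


Break into single-operator statements:
t1 = p * x
t2 = y + t1


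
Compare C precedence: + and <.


'+' is additive (level 9); '<' is relational (level 7)
Higher level binds tighter
'+' has higher precedence than '<'


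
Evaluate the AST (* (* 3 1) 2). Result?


Evaluate inner: (* 3 1) = 3
Evaluate root: (* 3 2) = 6
Result: 6


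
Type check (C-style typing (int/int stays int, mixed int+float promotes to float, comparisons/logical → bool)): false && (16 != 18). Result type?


Operand types: bool && bool
Rule: logical operators take bool operands and yield bool
Result type: bool


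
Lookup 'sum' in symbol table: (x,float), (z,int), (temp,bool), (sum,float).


Lookup 'sum' → type float


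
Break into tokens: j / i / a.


Scan left to right, longest-match per lexeme
Tokens: ID(j), OP(/), ID(i), OP(/), ID(a)


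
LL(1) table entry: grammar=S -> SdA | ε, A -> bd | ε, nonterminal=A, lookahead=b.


For [A, b]: 'b' ∈ FIRST(bd)
Entry: A -> bd


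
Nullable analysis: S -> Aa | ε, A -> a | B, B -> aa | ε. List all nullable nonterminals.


A nonterminal is nullable iff some alternative derives ε (directly, or every symbol in it is nullable)
Nullable: {A, B, S}


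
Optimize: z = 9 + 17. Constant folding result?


9 + 17 = 26 at compile time
Optimized: z = 26


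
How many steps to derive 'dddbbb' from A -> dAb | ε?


Derivation: A => dAb => ddAbb => dddAbbb => dddbbb
Steps: 4


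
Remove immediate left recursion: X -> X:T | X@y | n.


Left-recursive alternatives: X:T, X@y; non-recursive: n
Introduce X': X -> nX', X' -> :TX' | @yX' | ε


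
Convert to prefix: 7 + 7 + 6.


left-to-right (same/higher precedence on left): tree is (+ (+ 7 7) 6)
Prefix: + + 7 7 6


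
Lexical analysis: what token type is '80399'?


Pattern: digits only
Type: INTEGER_LITERAL


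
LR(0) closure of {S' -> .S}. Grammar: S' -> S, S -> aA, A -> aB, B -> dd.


Start: S' -> .S
For each item with dot before a nonterminal B, add B -> .γ for every B-production
Closure: [S' -> .S, S -> .aA]


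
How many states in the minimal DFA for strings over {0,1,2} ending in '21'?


Track the longest suffix of input matching a prefix of '21': 3 classes (prefixes of length 0..2)
Minimal DFA: 3 states


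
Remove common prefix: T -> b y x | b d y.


Common prefix: 'b'
Factored: T -> b T', T' -> y x | d y


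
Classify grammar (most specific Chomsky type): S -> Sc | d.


Left-linear: every RHS is a terminal or one nonterminal followed by a terminal
Classification: Type 3 (Regular)


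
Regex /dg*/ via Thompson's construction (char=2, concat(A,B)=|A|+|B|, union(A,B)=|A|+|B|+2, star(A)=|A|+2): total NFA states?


Syntax tree has 2 char leaf(s), 0 union(s), 1 star(s)
chars contribute 2×2 = 4; each union adds +2; each star adds +2
Total: 4 + 0 + 2 = 6 states


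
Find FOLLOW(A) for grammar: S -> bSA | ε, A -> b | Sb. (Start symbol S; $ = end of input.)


$ ∈ FOLLOW(S). For each A -> αBβ: add FIRST(β)\{ε} to FOLLOW(B); if β nullable, add FOLLOW(A).
FOLLOW(A) = {$, b}


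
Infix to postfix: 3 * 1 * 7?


Left to right (same or higher precedence on left)
Postfix: 3 1 * 7 *


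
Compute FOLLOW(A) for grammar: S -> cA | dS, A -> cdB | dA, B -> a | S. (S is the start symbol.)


$ ∈ FOLLOW(S). For each A -> αBβ: add FIRST(β)\{ε} to FOLLOW(B); if β nullable, add FOLLOW(A).
FOLLOW(A) = {$}


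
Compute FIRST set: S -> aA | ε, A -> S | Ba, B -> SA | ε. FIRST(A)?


Per alternative of A: FIRST(S) = {a, ε}; FIRST(Ba) = {a}
FIRST(A) = {a, ε}


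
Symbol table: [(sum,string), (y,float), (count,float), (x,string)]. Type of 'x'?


Lookup 'x' → type string


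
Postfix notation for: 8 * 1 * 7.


Left to right (same or higher precedence on left)
Postfix: 8 1 * 7 *


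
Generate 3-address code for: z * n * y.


Break into single-operator statements:
t1 = z * n
t2 = t1 * y


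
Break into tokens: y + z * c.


Scan left to right, longest-match per lexeme
Tokens: ID(y), OP(+), ID(z), OP(*), ID(c)


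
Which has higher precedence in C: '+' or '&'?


'+' is additive (level 9); '&' is bitwise AND (level 5)
Higher level binds tighter
'+' has higher precedence than '&'


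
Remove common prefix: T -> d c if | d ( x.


Common prefix: 'd'
Factored: T -> d T', T' -> c if | ( x


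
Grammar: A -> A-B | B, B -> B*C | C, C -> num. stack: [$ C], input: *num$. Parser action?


'C' (not preceded by B*) is the handle for B -> C
Action: reduce (B -> C)


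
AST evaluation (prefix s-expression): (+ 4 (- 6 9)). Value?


Evaluate inner: (- 6 9) = -3
Evaluate root: (+ 4 -3) = 1
Result: 1


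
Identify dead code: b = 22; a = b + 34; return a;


b is read by a's definition; a is returned
No dead code


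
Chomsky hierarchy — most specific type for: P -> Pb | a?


Left-linear: every RHS is a terminal or one nonterminal followed by a terminal
Classification: Type 3 (Regular)


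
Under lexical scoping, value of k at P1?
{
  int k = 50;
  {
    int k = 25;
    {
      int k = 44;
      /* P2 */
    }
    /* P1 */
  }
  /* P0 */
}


k declared in the same block as P1
k = 25
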